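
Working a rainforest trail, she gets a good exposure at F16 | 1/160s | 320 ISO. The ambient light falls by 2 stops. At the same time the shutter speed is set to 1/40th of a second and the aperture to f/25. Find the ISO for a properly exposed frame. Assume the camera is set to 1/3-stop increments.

ISO 800

Scene light: 2 stops darker.
Shutter speed: 1/160 → 1/125 → 1/100 → 1/80 → 1/60 → 1/50 → 1/40 — 2 stops longer (brighter).
Aperture: f/16 → f/18 → f/20 → f/22 → f/25 — 1 1/3 stops stopped down (darker).
Net so far: 1 1/3 stops darker. ISO: 320 → 400 → 500 → 640 → 800.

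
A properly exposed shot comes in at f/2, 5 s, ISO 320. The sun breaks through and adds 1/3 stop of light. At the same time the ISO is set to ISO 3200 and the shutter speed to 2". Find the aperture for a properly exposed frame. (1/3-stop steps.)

Scene light: 1/3 stop brighter.
ISO: 320 → 400 → 500 → 640 → 800 → 1000 → 1250 → 1600 → 2000 → 2500 → 3200 — 3 1/3 stops raised (brighter).
Shutter speed: 5 → 4 → 3.2 → 2.5 → 2 — 1 1/3 stops shorter (darker).
Net so far: 2 1/3 stops brighter. Aperture: f/2 → f/2.2 → f/2.5 → f/2.8 → f/3.2 → f/3.5 → f/4 → f/4.5.

f/4.5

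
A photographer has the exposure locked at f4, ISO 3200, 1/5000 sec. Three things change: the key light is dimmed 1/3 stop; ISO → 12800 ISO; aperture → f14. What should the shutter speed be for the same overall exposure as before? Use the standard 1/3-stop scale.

Scene light: 1/3 stop darker.
ISO: 3200 → 4000 → 5000 → 6400 → 8000 → 10000 → 12800 — 2 stops higher (brighter).
Aperture: f/4 → f/4.5 → f/5 → f/5.6 → f/6.3 → f/7.1 → f/8 → f/9 → f/10 → f/11 → f/13 → f/14 — 3 2/3 stops narrower (darker).
Net so far: 2 stops darker. Shutter speed: 1/5000 → 1/4000 → 1/3200 → 1/2500 → 1/2000 → 1/1600 → 1/1250.

1/1250s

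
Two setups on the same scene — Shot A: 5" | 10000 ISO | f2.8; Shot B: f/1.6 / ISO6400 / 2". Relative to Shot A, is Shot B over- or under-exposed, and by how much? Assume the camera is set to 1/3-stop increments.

1/3 stop darker

Aperture: f/2.8 → f/2.5 → f/2.2 → f/2 → f/1.8 → f/1.6 — 1 2/3 stops larger aperture (brighter).
Shutter speed: 5 → 4 → 3.2 → 2.5 → 2 — 1 1/3 stops faster (darker).
ISO: 10000 → 8000 → 6400 — 2/3 stop lower (darker).
Net: +1 2/3 −1 1/3 −2/3 = −1/3 stops.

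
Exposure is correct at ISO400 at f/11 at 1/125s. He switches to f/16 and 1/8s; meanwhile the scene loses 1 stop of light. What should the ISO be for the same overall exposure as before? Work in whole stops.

ISO 100

Scene light: 1 stop darker.
Aperture: f/11 → f/16 — 1 stop stopped down (darker).
Shutter speed: 1/125 → 1/60 → 1/30 → 1/15 → 1/8 — 4 stops longer (brighter).
Net so far: 2 stops brighter. ISO: 400 → 200 → 100.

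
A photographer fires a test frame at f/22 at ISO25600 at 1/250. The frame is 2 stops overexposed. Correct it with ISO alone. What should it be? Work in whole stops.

Overexposed by 2 stops → need 2 stops darker.
ISO: 25600 → 12800 → 6400.

ISO 6400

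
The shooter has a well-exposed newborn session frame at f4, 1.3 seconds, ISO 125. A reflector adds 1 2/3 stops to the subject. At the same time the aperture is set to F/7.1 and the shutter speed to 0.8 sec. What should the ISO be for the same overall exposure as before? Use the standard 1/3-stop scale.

Scene light: 1 2/3 stops brighter.
Aperture: f/4 → f/4.5 → f/5 → f/5.6 → f/6.3 → f/7.1 — 1 2/3 stops stopped down (darker).
Shutter speed: 1.3 → 1 → 0.8 — 2/3 stop faster (darker).
Net so far: 2/3 stop darker. ISO: 125 → 160 → 200.

ISO 200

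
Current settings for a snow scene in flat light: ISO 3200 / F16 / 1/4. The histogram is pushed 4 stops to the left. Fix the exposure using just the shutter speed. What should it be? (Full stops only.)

4 s

Underexposed by 4 stops → need 4 stops brighter.
Shutter speed: 1/4 → 1/2 → 1 → 2 → 4.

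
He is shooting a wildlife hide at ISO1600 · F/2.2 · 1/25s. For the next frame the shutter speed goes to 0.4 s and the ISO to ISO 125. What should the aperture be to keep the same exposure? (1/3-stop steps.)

f/2

Shutter speed: 1/25 → 1/20 → 1/15 → 1/13 → 1/10 → 1/8 → 1/6 → 1/5 → 1/4 → 0.3 → 0.4 — 3 1/3 stops slower (brighter).
ISO: 1600 → 1250 → 1000 → 800 → 640 → 500 → 400 → 320 → 250 → 200 → 160 → 125 — 3 2/3 stops dropped (darker).
Net change so far: 1/3 stop darker. Offset with the aperture: f/2.2 → f/2.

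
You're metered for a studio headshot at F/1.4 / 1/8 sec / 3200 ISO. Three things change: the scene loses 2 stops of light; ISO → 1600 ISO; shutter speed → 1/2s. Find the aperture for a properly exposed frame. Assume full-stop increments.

f/1.0

Scene light: 2 stops darker.
ISO: 3200 → 1600 — 1 stop lower (darker).
Shutter speed: 1/8 → 1/4 → 1/2 — 2 stops longer (brighter).
Net so far: 1 stop darker. Aperture: f/1.4 → f/1.0.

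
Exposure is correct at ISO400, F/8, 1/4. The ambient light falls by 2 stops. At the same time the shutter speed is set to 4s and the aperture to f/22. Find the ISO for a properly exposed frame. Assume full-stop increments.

ISO 800

Scene light: 2 stops darker.
Shutter speed: 1/4 → 1/2 → 1 → 2 → 4 — 4 stops longer (brighter).
Aperture: f/8 → f/11 → f/16 → f/22 — 3 stops smaller aperture (darker).
Net so far: 1 stop darker. ISO: 400 → 800.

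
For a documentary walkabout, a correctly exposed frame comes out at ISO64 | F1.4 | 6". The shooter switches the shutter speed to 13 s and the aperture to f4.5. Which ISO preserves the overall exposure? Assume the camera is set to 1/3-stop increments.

ISO 320

Shutter speed: 6 → 8 → 10 → 13 — 1 stop slower (brighter).
Aperture: f/1.4 → f/1.6 → f/1.8 → f/2 → f/2.2 → f/2.5 → f/2.8 → f/3.2 → f/3.5 → f/4 → f/4.5 — 3 1/3 stops narrower (darker).
Net change so far: 2 1/3 stops darker. Offset with the ISO: 64 → 80 → 100 → 125 → 160 → 200 → 250 → 320.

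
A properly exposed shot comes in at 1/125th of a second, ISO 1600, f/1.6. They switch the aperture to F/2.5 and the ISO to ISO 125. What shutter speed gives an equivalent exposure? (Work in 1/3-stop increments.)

Aperture: f/1.6 → f/1.8 → f/2 → f/2.2 → f/2.5 — 1 1/3 stops stopped down (darker).
ISO: 1600 → 1250 → 1000 → 800 → 640 → 500 → 400 → 320 → 250 → 200 → 160 → 125 — 3 2/3 stops dropped (darker).
Net change so far: 5 stops darker. Offset with the shutter speed: 1/125 → 1/100 → 1/80 → 1/60 → 1/50 → 1/40 → 1/30 → 1/25 → 1/20 → 1/15 → 1/13 → 1/10 → 1/8 → 1/6 → 1/5 → 1/4.

1/4s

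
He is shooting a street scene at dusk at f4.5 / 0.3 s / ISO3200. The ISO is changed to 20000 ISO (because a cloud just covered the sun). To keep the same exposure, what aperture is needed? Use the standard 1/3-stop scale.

f/11

ISO: 3200 → 4000 → 5000 → 6400 → 8000 → 10000 → 12800 → 16000 → 20000 — 2 2/3 stops higher (brighter).
Need 2 2/3 stops darker from the aperture: f/4.5 → f/5 → f/5.6 → f/6.3 → f/7.1 → f/8 → f/9 → f/10 → f/11.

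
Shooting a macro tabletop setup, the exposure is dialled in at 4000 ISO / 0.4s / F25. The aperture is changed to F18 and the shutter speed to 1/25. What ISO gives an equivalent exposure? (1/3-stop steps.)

Aperture: f/25 → f/22 → f/20 → f/18 — 1 stop larger aperture (brighter).
Shutter speed: 0.4 → 0.3 → 1/4 → 1/5 → 1/6 → 1/8 → 1/10 → 1/13 → 1/15 → 1/20 → 1/25 — 3 1/3 stops faster (darker).
Net change so far: 2 1/3 stops darker. Offset with the ISO: 4000 → 5000 → 6400 → 8000 → 10000 → 12800 → 16000 → 20000.

ISO 20000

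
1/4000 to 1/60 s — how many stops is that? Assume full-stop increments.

1/4000 → 1/2000 → 1/1000 → 1/500 → 1/250 → 1/125 → 1/60 — count the steps: 6 stops.

6 stops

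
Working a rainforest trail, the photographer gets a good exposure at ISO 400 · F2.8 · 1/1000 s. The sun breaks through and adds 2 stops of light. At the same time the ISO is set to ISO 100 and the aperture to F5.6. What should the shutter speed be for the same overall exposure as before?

Scene light: 2 stops brighter.
ISO: 400 → 200 → 100 — 2 stops lower (darker).
Aperture: f/2.8 → f/4 → f/5.6 — 2 stops smaller aperture (darker).
Net so far: 2 stops darker. Shutter speed: 1/1000 → 1/500 → 1/250.

1/250s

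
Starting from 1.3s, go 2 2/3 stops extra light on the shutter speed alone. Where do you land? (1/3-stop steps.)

8 s

Shutter speed: 1.3 → 1.6 → 2 → 2.5 → 3.2 → 4 → 5 → 6 → 8 — 2 2/3 stops longer (brighter).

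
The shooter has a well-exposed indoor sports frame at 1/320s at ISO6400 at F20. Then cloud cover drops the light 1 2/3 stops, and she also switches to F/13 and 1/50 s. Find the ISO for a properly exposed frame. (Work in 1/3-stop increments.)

ISO 1250

Scene light: 1 2/3 stops darker.
Aperture: f/20 → f/18 → f/16 → f/14 → f/13 — 1 1/3 stops wider (brighter).
Shutter speed: 1/320 → 1/250 → 1/200 → 1/160 → 1/125 → 1/100 → 1/80 → 1/60 → 1/50 — 2 2/3 stops longer (brighter).
Net so far: 2 1/3 stops brighter. ISO: 6400 → 5000 → 4000 → 3200 → 2500 → 2000 → 1600 → 1250.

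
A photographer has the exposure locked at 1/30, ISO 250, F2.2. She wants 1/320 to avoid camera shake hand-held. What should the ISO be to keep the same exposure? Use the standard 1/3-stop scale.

Shutter speed: 1/30 → 1/40 → 1/50 → 1/60 → 1/80 → 1/100 → 1/125 → 1/160 → 1/200 → 1/250 → 1/320 — 3 1/3 stops faster (darker).
Need 3 1/3 stops brighter from the ISO: 250 → 320 → 400 → 500 → 640 → 800 → 1000 → 1250 → 1600 → 2000 → 2500.

ISO 2500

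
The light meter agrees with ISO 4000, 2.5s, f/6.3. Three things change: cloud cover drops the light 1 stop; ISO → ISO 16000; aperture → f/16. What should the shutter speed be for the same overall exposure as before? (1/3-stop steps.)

8 s

Scene light: 1 stop darker.
ISO: 4000 → 5000 → 6400 → 8000 → 10000 → 12800 → 16000 — 2 stops raised (brighter).
Aperture: f/6.3 → f/7.1 → f/8 → f/9 → f/10 → f/11 → f/13 → f/14 → f/16 — 2 2/3 stops narrower (darker).
Net so far: 1 2/3 stops darker. Shutter speed: 2.5 → 3.2 → 4 → 5 → 6 → 8.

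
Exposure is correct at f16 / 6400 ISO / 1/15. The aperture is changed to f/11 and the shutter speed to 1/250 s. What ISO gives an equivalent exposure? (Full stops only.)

Aperture: f/16 → f/11 — 1 stop larger aperture (brighter).
Shutter speed: 1/15 → 1/30 → 1/60 → 1/125 → 1/250 — 4 stops faster (darker).
Net change so far: 3 stops darker. Offset with the ISO: 6400 → 12800 → 25600 → 51200.

ISO 51200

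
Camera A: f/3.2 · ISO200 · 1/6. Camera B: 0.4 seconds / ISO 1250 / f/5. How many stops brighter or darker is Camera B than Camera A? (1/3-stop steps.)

2 2/3 stops brighter

Aperture: f/3.2 → f/3.5 → f/4 → f/4.5 → f/5 — 1 1/3 stops narrower (darker).
Shutter speed: 1/6 → 1/5 → 1/4 → 0.3 → 0.4 — 1 1/3 stops longer (brighter).
ISO: 200 → 250 → 320 → 400 → 500 → 640 → 800 → 1000 → 1250 — 2 2/3 stops raised (brighter).
Net: −1 1/3 +1 1/3 +2 2/3 = +2 2/3 stops.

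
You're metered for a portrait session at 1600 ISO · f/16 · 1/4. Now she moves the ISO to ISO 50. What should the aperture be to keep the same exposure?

f/2.8

ISO: 1600 → 800 → 400 → 200 → 100 → 50 — 5 stops lower (darker).
Need 5 stops brighter from the aperture: f/16 → f/11 → f/8 → f/5.6 → f/4 → f/2.8.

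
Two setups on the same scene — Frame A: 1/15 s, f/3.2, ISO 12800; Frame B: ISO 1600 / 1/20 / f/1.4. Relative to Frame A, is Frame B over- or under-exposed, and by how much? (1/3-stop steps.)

Aperture: f/3.2 → f/2.8 → f/2.5 → f/2.2 → f/2 → f/1.8 → f/1.6 → f/1.4 — 2 1/3 stops opened up (brighter).
Shutter speed: 1/15 → 1/20 — 1/3 stop shorter (darker).
ISO: 12800 → 10000 → 8000 → 6400 → 5000 → 4000 → 3200 → 2500 → 2000 → 1600 — 3 stops dropped (darker).
Net: +2 1/3 −1/3 −3 = −1 stop.

1 stop darker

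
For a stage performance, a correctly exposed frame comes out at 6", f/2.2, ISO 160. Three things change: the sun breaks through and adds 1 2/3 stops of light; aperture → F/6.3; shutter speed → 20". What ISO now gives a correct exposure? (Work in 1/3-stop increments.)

ISO 125

Scene light: 1 2/3 stops brighter.
Aperture: f/2.2 → f/2.5 → f/2.8 → f/3.2 → f/3.5 → f/4 → f/4.5 → f/5 → f/5.6 → f/6.3 — 3 stops smaller aperture (darker).
Shutter speed: 6 → 8 → 10 → 13 → 15 → 20 — 1 2/3 stops slower (brighter).
Net so far: 1/3 stop brighter. ISO: 160 → 125.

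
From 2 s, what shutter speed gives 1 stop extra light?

Shutter speed: 2 → 4 — 1 stop slower (brighter).

4 s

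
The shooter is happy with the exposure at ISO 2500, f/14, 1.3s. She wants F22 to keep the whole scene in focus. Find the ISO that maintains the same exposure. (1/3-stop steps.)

Aperture: f/14 → f/16 → f/18 → f/20 → f/22 — 1 1/3 stops narrower (darker).
Need 1 1/3 stops brighter from the ISO: 2500 → 3200 → 4000 → 5000 → 6400.

ISO 6400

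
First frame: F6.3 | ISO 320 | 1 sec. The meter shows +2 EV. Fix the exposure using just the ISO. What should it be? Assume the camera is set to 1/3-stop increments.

ISO 80

Overexposed by 2 stops → need 2 stops darker.
ISO: 320 → 250 → 200 → 160 → 125 → 100 → 80.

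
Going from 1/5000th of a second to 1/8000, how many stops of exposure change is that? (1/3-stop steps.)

2/3 stop

1/5000 → 1/6400 → 1/8000 — count the steps: 2 third-stops = 2/3 stop.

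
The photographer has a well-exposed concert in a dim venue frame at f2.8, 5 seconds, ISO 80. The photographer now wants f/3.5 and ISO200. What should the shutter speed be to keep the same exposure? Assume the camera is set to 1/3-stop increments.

Aperture: f/2.8 → f/3.2 → f/3.5 — 2/3 stop narrower (darker).
ISO: 80 → 100 → 125 → 160 → 200 — 1 1/3 stops higher (brighter).
Net change so far: 2/3 stop brighter. Offset with the shutter speed: 5 → 4 → 3.2.

3.2 s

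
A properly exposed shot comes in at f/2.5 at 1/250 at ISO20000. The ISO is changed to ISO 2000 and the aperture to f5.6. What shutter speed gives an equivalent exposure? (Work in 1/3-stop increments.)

ISO: 20000 → 16000 → 12800 → 10000 → 8000 → 6400 → 5000 → 4000 → 3200 → 2500 → 2000 — 3 1/3 stops dropped (darker).
Aperture: f/2.5 → f/2.8 → f/3.2 → f/3.5 → f/4 → f/4.5 → f/5 → f/5.6 — 2 1/3 stops smaller aperture (darker).
Net change so far: 5 2/3 stops darker. Offset with the shutter speed: 1/250 → 1/200 → 1/160 → 1/125 → 1/100 → 1/80 → 1/60 → 1/50 → 1/40 → 1/30 → 1/25 → 1/20 → 1/15 → 1/13 → 1/10 → 1/8 → 1/6 → 1/5.

1/5s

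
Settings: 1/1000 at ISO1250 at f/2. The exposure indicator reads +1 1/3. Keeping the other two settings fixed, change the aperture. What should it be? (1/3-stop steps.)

Overexposed by 1 1/3 stops → need 1 1/3 stops darker.
Aperture: f/2 → f/2.2 → f/2.5 → f/2.8 → f/3.2.

f/3.2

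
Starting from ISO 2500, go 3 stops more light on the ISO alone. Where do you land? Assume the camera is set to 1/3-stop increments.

ISO: 2500 → 3200 → 4000 → 5000 → 6400 → 8000 → 10000 → 12800 → 16000 → 20000 — 3 stops higher (brighter).

ISO 20000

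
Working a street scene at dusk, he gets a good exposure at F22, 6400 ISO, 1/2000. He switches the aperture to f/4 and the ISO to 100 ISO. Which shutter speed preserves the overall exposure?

1/1000s

Aperture: f/22 → f/16 → f/11 → f/8 → f/5.6 → f/4 — 5 stops opened up (brighter).
ISO: 6400 → 3200 → 1600 → 800 → 400 → 200 → 100 — 6 stops lower (darker).
Net change so far: 1 stop darker. Offset with the shutter speed: 1/2000 → 1/1000.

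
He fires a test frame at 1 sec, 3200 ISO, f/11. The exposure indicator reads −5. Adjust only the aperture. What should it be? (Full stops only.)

Underexposed by 5 stops → need 5 stops brighter.
Aperture: f/11 → f/8 → f/5.6 → f/4 → f/2.8 → f/2.

f/2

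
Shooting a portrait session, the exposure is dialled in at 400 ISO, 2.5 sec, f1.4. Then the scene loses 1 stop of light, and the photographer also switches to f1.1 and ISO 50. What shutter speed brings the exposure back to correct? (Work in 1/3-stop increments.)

Scene light: 1 stop darker.
Aperture: f/1.4 → f/1.2 → f/1.1 — 2/3 stop opened up (brighter).
ISO: 400 → 320 → 250 → 200 → 160 → 125 → 100 → 80 → 64 → 50 — 3 stops lower (darker).
Net so far: 3 1/3 stops darker. Shutter speed: 2.5 → 3.2 → 4 → 5 → 6 → 8 → 10 → 13 → 15 → 20 → 25.

25 s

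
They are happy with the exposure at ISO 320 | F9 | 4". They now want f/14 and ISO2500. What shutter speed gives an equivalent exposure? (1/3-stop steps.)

Aperture: f/9 → f/10 → f/11 → f/13 → f/14 — 1 1/3 stops narrower (darker).
ISO: 320 → 400 → 500 → 640 → 800 → 1000 → 1250 → 1600 → 2000 → 2500 — 3 stops higher (brighter).
Net change so far: 1 2/3 stops brighter. Offset with the shutter speed: 4 → 3.2 → 2.5 → 2 → 1.6 → 1.3.

1.3 s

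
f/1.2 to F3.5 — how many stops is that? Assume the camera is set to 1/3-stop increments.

3 stops

f/1.2 → f/1.4 → f/1.6 → f/1.8 → f/2 → f/2.2 → f/2.5 → f/2.8 → f/3.2 → f/3.5 — count the steps: 9 third-stops = 3 stops.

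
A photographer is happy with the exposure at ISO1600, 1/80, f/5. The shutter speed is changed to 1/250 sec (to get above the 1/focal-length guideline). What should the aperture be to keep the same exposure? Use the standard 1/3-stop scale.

f/2.8

Shutter speed: 1/80 → 1/100 → 1/125 → 1/160 → 1/200 → 1/250 — 1 2/3 stops shorter (darker).
Need 1 2/3 stops brighter from the aperture: f/5 → f/4.5 → f/4 → f/3.5 → f/3.2 → f/2.8.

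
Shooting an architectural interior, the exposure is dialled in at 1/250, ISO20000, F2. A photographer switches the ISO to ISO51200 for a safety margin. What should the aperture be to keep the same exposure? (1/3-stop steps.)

f/3.2

ISO: 20000 → 25600 → 32000 → 40000 → 51200 — 1 1/3 stops higher (brighter).
Need 1 1/3 stops darker from the aperture: f/2 → f/2.2 → f/2.5 → f/2.8 → f/3.2.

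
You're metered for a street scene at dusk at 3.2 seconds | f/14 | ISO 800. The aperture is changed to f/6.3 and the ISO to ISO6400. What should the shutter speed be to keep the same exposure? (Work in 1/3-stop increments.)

Aperture: f/14 → f/13 → f/11 → f/10 → f/9 → f/8 → f/7.1 → f/6.3 — 2 1/3 stops larger aperture (brighter).
ISO: 800 → 1000 → 1250 → 1600 → 2000 → 2500 → 3200 → 4000 → 5000 → 6400 — 3 stops higher (brighter).
Net change so far: 5 1/3 stops brighter. Offset with the shutter speed: 3.2 → 2.5 → 2 → 1.6 → 1.3 → 1 → 0.8 → 0.6 → 0.5 → 0.4 → 0.3 → 1/4 → 1/5 → 1/6 → 1/8 → 1/10 → 1/13.

1/13s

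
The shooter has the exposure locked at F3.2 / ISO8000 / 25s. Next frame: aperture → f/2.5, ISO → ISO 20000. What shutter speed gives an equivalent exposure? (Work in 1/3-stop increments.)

Aperture: f/3.2 → f/2.8 → f/2.5 — 2/3 stop opened up (brighter).
ISO: 8000 → 10000 → 12800 → 16000 → 20000 — 1 1/3 stops higher (brighter).
Net change so far: 2 stops brighter. Offset with the shutter speed: 25 → 20 → 15 → 13 → 10 → 8 → 6.

6 s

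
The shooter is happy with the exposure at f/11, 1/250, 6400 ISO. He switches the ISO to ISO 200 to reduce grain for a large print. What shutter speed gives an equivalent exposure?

1/8s

ISO: 6400 → 3200 → 1600 → 800 → 400 → 200 — 5 stops lower (darker).
Need 5 stops brighter from the shutter speed: 1/250 → 1/125 → 1/60 → 1/30 → 1/15 → 1/8.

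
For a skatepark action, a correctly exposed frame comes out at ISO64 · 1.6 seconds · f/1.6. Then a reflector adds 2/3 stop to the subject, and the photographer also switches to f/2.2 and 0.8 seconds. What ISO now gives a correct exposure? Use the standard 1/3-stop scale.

Scene light: 2/3 stop brighter.
Aperture: f/1.6 → f/1.8 → f/2 → f/2.2 — 1 stop stopped down (darker).
Shutter speed: 1.6 → 1.3 → 1 → 0.8 — 1 stop shorter (darker).
Net so far: 1 1/3 stops darker. ISO: 64 → 80 → 100 → 125 → 160.

ISO 160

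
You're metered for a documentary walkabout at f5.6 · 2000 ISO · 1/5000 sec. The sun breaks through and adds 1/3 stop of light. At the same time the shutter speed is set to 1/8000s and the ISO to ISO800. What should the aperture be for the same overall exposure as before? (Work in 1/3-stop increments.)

f/3.2

Scene light: 1/3 stop brighter.
Shutter speed: 1/5000 → 1/6400 → 1/8000 — 2/3 stop faster (darker).
ISO: 2000 → 1600 → 1250 → 1000 → 800 — 1 1/3 stops lower (darker).
Net so far: 1 2/3 stops darker. Aperture: f/5.6 → f/5 → f/4.5 → f/4 → f/3.5 → f/3.2.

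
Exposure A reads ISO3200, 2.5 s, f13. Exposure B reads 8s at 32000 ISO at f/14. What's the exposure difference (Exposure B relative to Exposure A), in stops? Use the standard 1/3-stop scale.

Aperture: f/13 → f/14 — 1/3 stop smaller aperture (darker).
Shutter speed: 2.5 → 3.2 → 4 → 5 → 6 → 8 — 1 2/3 stops longer (brighter).
ISO: 3200 → 4000 → 5000 → 6400 → 8000 → 10000 → 12800 → 16000 → 20000 → 25600 → 32000 — 3 1/3 stops raised (brighter).
Net: −1/3 +1 2/3 +3 1/3 = +4 2/3 stops.

4 2/3 stops brighter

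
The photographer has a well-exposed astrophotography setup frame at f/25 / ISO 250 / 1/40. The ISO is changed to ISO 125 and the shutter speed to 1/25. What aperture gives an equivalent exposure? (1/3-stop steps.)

f/22

ISO: 250 → 200 → 160 → 125 — 1 stop dropped (darker).
Shutter speed: 1/40 → 1/30 → 1/25 — 2/3 stop longer (brighter).
Net change so far: 1/3 stop darker. Offset with the aperture: f/25 → f/22.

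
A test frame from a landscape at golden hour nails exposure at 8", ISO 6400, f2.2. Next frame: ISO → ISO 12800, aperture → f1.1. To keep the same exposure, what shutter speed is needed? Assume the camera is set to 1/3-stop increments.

1 s

ISO: 6400 → 8000 → 10000 → 12800 — 1 stop higher (brighter).
Aperture: f/2.2 → f/2 → f/1.8 → f/1.6 → f/1.4 → f/1.2 → f/1.1 — 2 stops larger aperture (brighter).
Net change so far: 3 stops brighter. Offset with the shutter speed: 8 → 6 → 5 → 4 → 3.2 → 2.5 → 2 → 1.6 → 1.3 → 1.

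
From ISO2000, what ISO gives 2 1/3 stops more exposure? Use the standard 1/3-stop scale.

ISO 10000

ISO: 2000 → 2500 → 3200 → 4000 → 5000 → 6400 → 8000 → 10000 — 2 1/3 stops raised (brighter).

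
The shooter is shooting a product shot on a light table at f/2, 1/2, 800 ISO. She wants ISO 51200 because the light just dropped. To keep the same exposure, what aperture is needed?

f/16

ISO: 800 → 1600 → 3200 → 6400 → 12800 → 25600 → 51200 — 6 stops raised (brighter).
Need 6 stops darker from the aperture: f/2 → f/2.8 → f/4 → f/5.6 → f/8 → f/11 → f/16.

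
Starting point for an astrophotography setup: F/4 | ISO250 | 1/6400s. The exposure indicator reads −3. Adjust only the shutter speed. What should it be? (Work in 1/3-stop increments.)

Underexposed by 3 stops → need 3 stops brighter.
Shutter speed: 1/6400 → 1/5000 → 1/4000 → 1/3200 → 1/2500 → 1/2000 → 1/1600 → 1/1250 → 1/1000 → 1/800.

1/800s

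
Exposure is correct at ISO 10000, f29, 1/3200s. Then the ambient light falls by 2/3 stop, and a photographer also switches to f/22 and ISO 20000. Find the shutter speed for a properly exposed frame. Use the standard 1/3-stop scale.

1/6400s

Scene light: 2/3 stop darker.
Aperture: f/29 → f/25 → f/22 — 2/3 stop wider (brighter).
ISO: 10000 → 12800 → 16000 → 20000 — 1 stop raised (brighter).
Net so far: 1 stop brighter. Shutter speed: 1/3200 → 1/4000 → 1/5000 → 1/6400.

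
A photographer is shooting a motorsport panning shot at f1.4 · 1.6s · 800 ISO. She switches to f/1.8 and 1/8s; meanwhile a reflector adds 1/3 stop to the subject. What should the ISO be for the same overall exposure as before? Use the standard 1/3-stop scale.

Scene light: 1/3 stop brighter.
Aperture: f/1.4 → f/1.6 → f/1.8 — 2/3 stop narrower (darker).
Shutter speed: 1.6 → 1.3 → 1 → 0.8 → 0.6 → 0.5 → 0.4 → 0.3 → 1/4 → 1/5 → 1/6 → 1/8 — 3 2/3 stops shorter (darker).
Net so far: 4 stops darker. ISO: 800 → 1000 → 1250 → 1600 → 2000 → 2500 → 3200 → 4000 → 5000 → 6400 → 8000 → 10000 → 12800.

ISO 12800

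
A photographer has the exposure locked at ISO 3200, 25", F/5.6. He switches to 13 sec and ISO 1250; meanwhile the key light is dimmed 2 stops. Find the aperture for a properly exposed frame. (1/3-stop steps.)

f/1.2

Scene light: 2 stops darker.
Shutter speed: 25 → 20 → 15 → 13 — 1 stop faster (darker).
ISO: 3200 → 2500 → 2000 → 1600 → 1250 — 1 1/3 stops lower (darker).
Net so far: 4 1/3 stops darker. Aperture: f/5.6 → f/5 → f/4.5 → f/4 → f/3.5 → f/3.2 → f/2.8 → f/2.5 → f/2.2 → f/2 → f/1.8 → f/1.6 → f/1.4 → f/1.2.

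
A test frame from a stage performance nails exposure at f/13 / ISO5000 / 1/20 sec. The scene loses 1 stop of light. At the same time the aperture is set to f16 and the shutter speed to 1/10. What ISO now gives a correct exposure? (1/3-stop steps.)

Scene light: 1 stop darker.
Aperture: f/13 → f/14 → f/16 — 2/3 stop smaller aperture (darker).
Shutter speed: 1/20 → 1/15 → 1/13 → 1/10 — 1 stop slower (brighter).
Net so far: 2/3 stop darker. ISO: 5000 → 6400 → 8000.

ISO 8000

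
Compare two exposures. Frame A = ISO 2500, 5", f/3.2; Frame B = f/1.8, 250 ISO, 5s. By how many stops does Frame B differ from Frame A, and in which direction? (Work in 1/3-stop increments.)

1 2/3 stops darker

Aperture: f/3.2 → f/2.8 → f/2.5 → f/2.2 → f/2 → f/1.8 — 1 2/3 stops larger aperture (brighter).
Shutter speed: unchanged.
ISO: 2500 → 2000 → 1600 → 1250 → 1000 → 800 → 640 → 500 → 400 → 320 → 250 — 3 1/3 stops lower (darker).
Net: +1 2/3 −3 1/3 = −1 2/3 stops.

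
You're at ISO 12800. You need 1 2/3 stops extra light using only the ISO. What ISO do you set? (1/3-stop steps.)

ISO 40000

ISO: 12800 → 16000 → 20000 → 25600 → 32000 → 40000 — 1 2/3 stops higher (brighter).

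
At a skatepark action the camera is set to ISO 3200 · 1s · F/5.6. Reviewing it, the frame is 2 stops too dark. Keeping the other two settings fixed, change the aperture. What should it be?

Underexposed by 2 stops → need 2 stops brighter.
Aperture: f/5.6 → f/4 → f/2.8.

f/2.8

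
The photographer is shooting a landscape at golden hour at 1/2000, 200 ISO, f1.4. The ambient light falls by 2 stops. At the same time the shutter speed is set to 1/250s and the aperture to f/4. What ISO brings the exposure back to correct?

ISO 800

Scene light: 2 stops darker.
Shutter speed: 1/2000 → 1/1000 → 1/500 → 1/250 — 3 stops longer (brighter).
Aperture: f/1.4 → f/2 → f/2.8 → f/4 — 3 stops narrower (darker).
Net so far: 2 stops darker. ISO: 200 → 400 → 800.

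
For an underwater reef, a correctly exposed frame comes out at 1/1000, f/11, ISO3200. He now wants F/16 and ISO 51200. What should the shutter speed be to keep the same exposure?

1/8000s

Aperture: f/11 → f/16 — 1 stop stopped down (darker).
ISO: 3200 → 6400 → 12800 → 25600 → 51200 — 4 stops higher (brighter).
Net change so far: 3 stops brighter. Offset with the shutter speed: 1/1000 → 1/2000 → 1/4000 → 1/8000.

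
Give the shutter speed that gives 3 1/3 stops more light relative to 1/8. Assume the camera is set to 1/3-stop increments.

Shutter speed: 1/8 → 1/6 → 1/5 → 1/4 → 0.3 → 0.4 → 0.5 → 0.6 → 0.8 → 1 → 1.3 — 3 1/3 stops longer (brighter).

1.3 s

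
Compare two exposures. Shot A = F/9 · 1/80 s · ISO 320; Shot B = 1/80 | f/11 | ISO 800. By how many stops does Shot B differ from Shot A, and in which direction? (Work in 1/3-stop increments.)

2/3 stop brighter

Aperture: f/9 → f/10 → f/11 — 2/3 stop stopped down (darker).
Shutter speed: unchanged.
ISO: 320 → 400 → 500 → 640 → 800 — 1 1/3 stops raised (brighter).
Net: −2/3 +1 1/3 = +2/3 stops.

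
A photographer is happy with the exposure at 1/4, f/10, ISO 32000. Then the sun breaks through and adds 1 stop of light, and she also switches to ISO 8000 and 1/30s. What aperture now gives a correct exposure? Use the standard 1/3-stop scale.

Scene light: 1 stop brighter.
ISO: 32000 → 25600 → 20000 → 16000 → 12800 → 10000 → 8000 — 2 stops dropped (darker).
Shutter speed: 1/4 → 1/5 → 1/6 → 1/8 → 1/10 → 1/13 → 1/15 → 1/20 → 1/25 → 1/30 — 3 stops shorter (darker).
Net so far: 4 stops darker. Aperture: f/10 → f/9 → f/8 → f/7.1 → f/6.3 → f/5.6 → f/5 → f/4.5 → f/4 → f/3.5 → f/3.2 → f/2.8 → f/2.5.

f/2.5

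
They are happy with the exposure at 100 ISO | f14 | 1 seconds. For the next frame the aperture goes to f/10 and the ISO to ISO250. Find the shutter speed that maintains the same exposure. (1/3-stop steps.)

1/5s

Aperture: f/14 → f/13 → f/11 → f/10 — 1 stop opened up (brighter).
ISO: 100 → 125 → 160 → 200 → 250 — 1 1/3 stops raised (brighter).
Net change so far: 2 1/3 stops brighter. Offset with the shutter speed: 1 → 0.8 → 0.6 → 0.5 → 0.4 → 0.3 → 1/4 → 1/5.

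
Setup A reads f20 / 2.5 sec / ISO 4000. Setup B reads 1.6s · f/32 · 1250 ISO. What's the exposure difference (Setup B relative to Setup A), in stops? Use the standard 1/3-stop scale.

3 2/3 stops darker

Aperture: f/20 → f/22 → f/25 → f/29 → f/32 — 1 1/3 stops smaller aperture (darker).
Shutter speed: 2.5 → 2 → 1.6 — 2/3 stop faster (darker).
ISO: 4000 → 3200 → 2500 → 2000 → 1600 → 1250 — 1 2/3 stops dropped (darker).
Net: −1 1/3 −2/3 −1 2/3 = −3 2/3 stops.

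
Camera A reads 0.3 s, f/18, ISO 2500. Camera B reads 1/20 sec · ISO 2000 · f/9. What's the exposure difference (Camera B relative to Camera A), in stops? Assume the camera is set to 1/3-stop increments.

1 stop darker

Aperture: f/18 → f/16 → f/14 → f/13 → f/11 → f/10 → f/9 — 2 stops opened up (brighter).
Shutter speed: 0.3 → 1/4 → 1/5 → 1/6 → 1/8 → 1/10 → 1/13 → 1/15 → 1/20 — 2 2/3 stops faster (darker).
ISO: 2500 → 2000 — 1/3 stop lower (darker).
Net: +2 −2 2/3 −1/3 = −1 stop.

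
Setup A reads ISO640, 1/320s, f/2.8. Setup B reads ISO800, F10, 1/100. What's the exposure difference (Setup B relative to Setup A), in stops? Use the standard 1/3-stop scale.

Aperture: f/2.8 → f/3.2 → f/3.5 → f/4 → f/4.5 → f/5 → f/5.6 → f/6.3 → f/7.1 → f/8 → f/9 → f/10 — 3 2/3 stops stopped down (darker).
Shutter speed: 1/320 → 1/250 → 1/200 → 1/160 → 1/125 → 1/100 — 1 2/3 stops longer (brighter).
ISO: 640 → 800 — 1/3 stop raised (brighter).
Net: −3 2/3 +1 2/3 +1/3 = −1 2/3 stops.

1 2/3 stops darker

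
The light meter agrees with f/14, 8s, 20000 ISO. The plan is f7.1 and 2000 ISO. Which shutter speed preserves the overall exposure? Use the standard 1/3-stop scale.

Aperture: f/14 → f/13 → f/11 → f/10 → f/9 → f/8 → f/7.1 — 2 stops opened up (brighter).
ISO: 20000 → 16000 → 12800 → 10000 → 8000 → 6400 → 5000 → 4000 → 3200 → 2500 → 2000 — 3 1/3 stops dropped (darker).
Net change so far: 1 1/3 stops darker. Offset with the shutter speed: 8 → 10 → 13 → 15 → 20.

20 s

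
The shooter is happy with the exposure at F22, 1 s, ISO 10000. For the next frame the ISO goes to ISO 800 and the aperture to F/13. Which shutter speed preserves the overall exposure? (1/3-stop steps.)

ISO: 10000 → 8000 → 6400 → 5000 → 4000 → 3200 → 2500 → 2000 → 1600 → 1250 → 1000 → 800 — 3 2/3 stops lower (darker).
Aperture: f/22 → f/20 → f/18 → f/16 → f/14 → f/13 — 1 2/3 stops opened up (brighter).
Net change so far: 2 stops darker. Offset with the shutter speed: 1 → 1.3 → 1.6 → 2 → 2.5 → 3.2 → 4.

4 s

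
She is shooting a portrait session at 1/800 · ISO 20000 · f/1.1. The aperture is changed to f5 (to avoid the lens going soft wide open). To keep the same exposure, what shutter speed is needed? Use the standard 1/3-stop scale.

Aperture: f/1.1 → f/1.2 → f/1.4 → f/1.6 → f/1.8 → f/2 → f/2.2 → f/2.5 → f/2.8 → f/3.2 → f/3.5 → f/4 → f/4.5 → f/5 — 4 1/3 stops stopped down (darker).
Need 4 1/3 stops brighter from the shutter speed: 1/800 → 1/640 → 1/500 → 1/400 → 1/320 → 1/250 → 1/200 → 1/160 → 1/125 → 1/100 → 1/80 → 1/60 → 1/50 → 1/40.

1/40s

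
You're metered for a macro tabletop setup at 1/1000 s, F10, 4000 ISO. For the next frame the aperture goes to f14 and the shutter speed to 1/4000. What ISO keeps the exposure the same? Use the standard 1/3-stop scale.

ISO 32000

Aperture: f/10 → f/11 → f/13 → f/14 — 1 stop smaller aperture (darker).
Shutter speed: 1/1000 → 1/1250 → 1/1600 → 1/2000 → 1/2500 → 1/3200 → 1/4000 — 2 stops shorter (darker).
Net change so far: 3 stops darker. Offset with the ISO: 4000 → 5000 → 6400 → 8000 → 10000 → 12800 → 16000 → 20000 → 25600 → 32000.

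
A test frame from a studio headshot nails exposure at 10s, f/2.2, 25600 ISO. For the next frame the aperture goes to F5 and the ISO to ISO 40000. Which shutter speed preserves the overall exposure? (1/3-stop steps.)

30 s

Aperture: f/2.2 → f/2.5 → f/2.8 → f/3.2 → f/3.5 → f/4 → f/4.5 → f/5 — 2 1/3 stops smaller aperture (darker).
ISO: 25600 → 32000 → 40000 — 2/3 stop higher (brighter).
Net change so far: 1 2/3 stops darker. Offset with the shutter speed: 10 → 13 → 15 → 20 → 25 → 30.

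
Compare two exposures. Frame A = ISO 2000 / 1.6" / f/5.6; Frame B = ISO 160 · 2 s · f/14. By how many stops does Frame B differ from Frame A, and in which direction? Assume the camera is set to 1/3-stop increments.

6 stops darker

Aperture: f/5.6 → f/6.3 → f/7.1 → f/8 → f/9 → f/10 → f/11 → f/13 → f/14 — 2 2/3 stops smaller aperture (darker).
Shutter speed: 1.6 → 2 — 1/3 stop longer (brighter).
ISO: 2000 → 1600 → 1250 → 1000 → 800 → 640 → 500 → 400 → 320 → 250 → 200 → 160 — 3 2/3 stops dropped (darker).
Net: −2 2/3 +1/3 −3 2/3 = −6 stops.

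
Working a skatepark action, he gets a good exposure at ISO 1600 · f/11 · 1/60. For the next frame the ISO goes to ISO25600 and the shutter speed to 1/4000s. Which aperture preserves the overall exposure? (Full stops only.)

f/5.6

ISO: 1600 → 3200 → 6400 → 12800 → 25600 — 4 stops raised (brighter).
Shutter speed: 1/60 → 1/125 → 1/250 → 1/500 → 1/1000 → 1/2000 → 1/4000 — 6 stops faster (darker).
Net change so far: 2 stops darker. Offset with the aperture: f/11 → f/8 → f/5.6.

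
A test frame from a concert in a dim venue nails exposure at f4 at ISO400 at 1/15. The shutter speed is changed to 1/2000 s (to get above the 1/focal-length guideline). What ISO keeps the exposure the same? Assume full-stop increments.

Shutter speed: 1/15 → 1/30 → 1/60 → 1/125 → 1/250 → 1/500 → 1/1000 → 1/2000 — 7 stops faster (darker).
Need 7 stops brighter from the ISO: 400 → 800 → 1600 → 3200 → 6400 → 12800 → 25600 → 51200.

ISO 51200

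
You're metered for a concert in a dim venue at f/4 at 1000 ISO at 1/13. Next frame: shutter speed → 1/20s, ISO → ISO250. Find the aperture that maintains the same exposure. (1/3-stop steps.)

Shutter speed: 1/13 → 1/15 → 1/20 — 2/3 stop faster (darker).
ISO: 1000 → 800 → 640 → 500 → 400 → 320 → 250 — 2 stops dropped (darker).
Net change so far: 2 2/3 stops darker. Offset with the aperture: f/4 → f/3.5 → f/3.2 → f/2.8 → f/2.5 → f/2.2 → f/2 → f/1.8 → f/1.6.

f/1.6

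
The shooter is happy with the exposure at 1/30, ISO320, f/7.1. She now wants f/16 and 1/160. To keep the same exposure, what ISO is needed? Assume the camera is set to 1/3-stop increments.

Aperture: f/7.1 → f/8 → f/9 → f/10 → f/11 → f/13 → f/14 → f/16 — 2 1/3 stops narrower (darker).
Shutter speed: 1/30 → 1/40 → 1/50 → 1/60 → 1/80 → 1/100 → 1/125 → 1/160 — 2 1/3 stops shorter (darker).
Net change so far: 4 2/3 stops darker. Offset with the ISO: 320 → 400 → 500 → 640 → 800 → 1000 → 1250 → 1600 → 2000 → 2500 → 3200 → 4000 → 5000 → 6400 → 8000.

ISO 8000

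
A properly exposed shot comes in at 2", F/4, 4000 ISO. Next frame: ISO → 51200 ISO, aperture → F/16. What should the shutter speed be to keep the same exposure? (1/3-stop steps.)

ISO: 4000 → 5000 → 6400 → 8000 → 10000 → 12800 → 16000 → 20000 → 25600 → 32000 → 40000 → 51200 — 3 2/3 stops higher (brighter).
Aperture: f/4 → f/4.5 → f/5 → f/5.6 → f/6.3 → f/7.1 → f/8 → f/9 → f/10 → f/11 → f/13 → f/14 → f/16 — 4 stops stopped down (darker).
Net change so far: 1/3 stop darker. Offset with the shutter speed: 2 → 2.5.

2.5 s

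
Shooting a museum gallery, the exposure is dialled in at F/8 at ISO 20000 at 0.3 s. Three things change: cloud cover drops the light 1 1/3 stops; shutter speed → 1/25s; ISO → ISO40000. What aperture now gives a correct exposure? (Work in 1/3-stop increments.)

f/2.5

Scene light: 1 1/3 stops darker.
Shutter speed: 0.3 → 1/4 → 1/5 → 1/6 → 1/8 → 1/10 → 1/13 → 1/15 → 1/20 → 1/25 — 3 stops faster (darker).
ISO: 20000 → 25600 → 32000 → 40000 — 1 stop higher (brighter).
Net so far: 3 1/3 stops darker. Aperture: f/8 → f/7.1 → f/6.3 → f/5.6 → f/5 → f/4.5 → f/4 → f/3.5 → f/3.2 → f/2.8 → f/2.5.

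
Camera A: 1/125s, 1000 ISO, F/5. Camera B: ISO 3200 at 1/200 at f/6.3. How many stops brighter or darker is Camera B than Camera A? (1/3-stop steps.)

Aperture: f/5 → f/5.6 → f/6.3 — 2/3 stop smaller aperture (darker).
Shutter speed: 1/125 → 1/160 → 1/200 — 2/3 stop shorter (darker).
ISO: 1000 → 1250 → 1600 → 2000 → 2500 → 3200 — 1 2/3 stops raised (brighter).
Net: −2/3 −2/3 +1 2/3 = +1/3 stops.

1/3 stop brighter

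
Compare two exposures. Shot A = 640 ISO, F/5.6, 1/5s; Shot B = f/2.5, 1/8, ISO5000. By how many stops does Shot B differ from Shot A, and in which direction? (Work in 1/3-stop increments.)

4 2/3 stops brighter

Aperture: f/5.6 → f/5 → f/4.5 → f/4 → f/3.5 → f/3.2 → f/2.8 → f/2.5 — 2 1/3 stops opened up (brighter).
Shutter speed: 1/5 → 1/6 → 1/8 — 2/3 stop faster (darker).
ISO: 640 → 800 → 1000 → 1250 → 1600 → 2000 → 2500 → 3200 → 4000 → 5000 — 3 stops raised (brighter).
Net: +2 1/3 −2/3 +3 = +4 2/3 stops.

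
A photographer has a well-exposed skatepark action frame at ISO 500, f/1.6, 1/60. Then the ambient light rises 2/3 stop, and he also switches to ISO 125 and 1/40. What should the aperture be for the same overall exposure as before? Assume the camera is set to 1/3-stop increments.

f/1.2

Scene light: 2/3 stop brighter.
ISO: 500 → 400 → 320 → 250 → 200 → 160 → 125 — 2 stops dropped (darker).
Shutter speed: 1/60 → 1/50 → 1/40 — 2/3 stop slower (brighter).
Net so far: 2/3 stop darker. Aperture: f/1.6 → f/1.4 → f/1.2.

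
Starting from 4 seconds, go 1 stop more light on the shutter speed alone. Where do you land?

Shutter speed: 4 → 8 — 1 stop slower (brighter).

8 s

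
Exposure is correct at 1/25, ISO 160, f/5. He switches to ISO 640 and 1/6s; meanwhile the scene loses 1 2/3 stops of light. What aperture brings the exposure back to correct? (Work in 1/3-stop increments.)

f/11

Scene light: 1 2/3 stops darker.
ISO: 160 → 200 → 250 → 320 → 400 → 500 → 640 — 2 stops raised (brighter).
Shutter speed: 1/25 → 1/20 → 1/15 → 1/13 → 1/10 → 1/8 → 1/6 — 2 stops slower (brighter).
Net so far: 2 1/3 stops brighter. Aperture: f/5 → f/5.6 → f/6.3 → f/7.1 → f/8 → f/9 → f/10 → f/11.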